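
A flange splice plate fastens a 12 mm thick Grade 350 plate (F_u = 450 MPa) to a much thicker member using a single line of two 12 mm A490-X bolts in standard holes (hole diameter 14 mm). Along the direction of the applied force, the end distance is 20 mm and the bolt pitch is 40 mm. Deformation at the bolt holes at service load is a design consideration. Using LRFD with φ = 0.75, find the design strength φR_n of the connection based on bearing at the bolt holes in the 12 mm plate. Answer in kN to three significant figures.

Per bolt r_n = 1.2 l_c t F_u ≤ 2.4 d t F_u; upper limit = 2.4 × 12 × 12 × 450 / 1000 = 155.5 kN.
Edge bolt: l_c = 20 − 14/2 = 13 mm → 1.2 × 13 × 12 × 450 / 1000 = 84.24 → r_n = 84.24 kN.
Interior bolts: l_c = 40 − 14 = 26 mm → 1.2 × 26 × 12 × 450 / 1000 = 168.5 → r_n = 155.5 kN.
R_n = 1 × 84.24 + 1 × 155.5 = 239.8 kN.
Design strength φR_n = 0.75 × 239.8 = 180 kN.

180 kN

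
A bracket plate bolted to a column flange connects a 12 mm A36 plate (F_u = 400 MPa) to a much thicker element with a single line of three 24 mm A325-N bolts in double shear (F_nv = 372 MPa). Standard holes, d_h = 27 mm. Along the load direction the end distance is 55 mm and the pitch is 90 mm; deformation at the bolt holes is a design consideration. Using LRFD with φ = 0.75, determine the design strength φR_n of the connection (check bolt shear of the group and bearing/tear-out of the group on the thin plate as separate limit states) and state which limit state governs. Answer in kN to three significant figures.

594 kN (bearing governs)

Bolt shear: A_b = π·24²/4 = 452.4 mm²; R_n = 372 × 452.4 × 3 × 2 / 1000 = 1010 kN → 0.75 × 1010 = 757 kN.
Bearing (1.2 l_c t F_u ≤ 2.4 d t F_u): upper limit = 2.4·24·12·400 / 1000 = 276.5 kN.
  Edge l_c = 55 − 27/2 = 41.5 → r_n = 239 kN; interior l_c = 90 − 27 = 63 → r_n = 276.5 kN.
  R_n,bearing = 1·239 + 2·276.5 = 792 kN → 0.75 × 792 = 594 kN.
Bearing governs: 594 kN.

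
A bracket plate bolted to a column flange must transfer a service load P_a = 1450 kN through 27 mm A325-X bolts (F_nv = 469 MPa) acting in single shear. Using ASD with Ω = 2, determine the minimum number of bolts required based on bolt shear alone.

A_b = π·27²/4 = 572.6 mm².
Per-bolt allowable strength R_n/Ω = 469 × 572.6 × 1 / 1000 / 2 = 134.3 kN.
n ≥ 1450 / 134.3 = 10.8 → use 11 bolts.

11 bolts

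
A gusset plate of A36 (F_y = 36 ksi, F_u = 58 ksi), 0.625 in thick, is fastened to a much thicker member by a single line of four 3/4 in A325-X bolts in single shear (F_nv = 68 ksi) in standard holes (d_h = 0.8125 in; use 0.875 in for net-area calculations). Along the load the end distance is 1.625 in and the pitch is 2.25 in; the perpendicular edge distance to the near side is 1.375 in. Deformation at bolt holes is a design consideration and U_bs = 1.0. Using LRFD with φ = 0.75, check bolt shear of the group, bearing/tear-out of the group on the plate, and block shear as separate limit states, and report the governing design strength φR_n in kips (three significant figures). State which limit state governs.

Bolt shear: A_b = π·0.75²/4 = 0.4418 in²; R_n = 68 × 0.4418 × 4 × 1 = 120.2 kips → 0.75 × 120.2 = 90.1 kips.
Bearing: edge l_c = 1.219, r_n = 53.02 kips; interior l_c = 1.438, r_n = 62.53 kips; R_n = 53.02 + 3·62.53 = 240.6 kips → 180 kips.
Block shear: A_gv = 5.234, A_nv = 3.32, A_nt = 0.5859 in²; R_n = min(0.6F_uA_nv, 0.6F_yA_gv) + U_bs·F_u·A_nt = 147 kips → 110 kips.
Bolt shear governs: 90.1 kips.

90.1 kips (bolt shear governs)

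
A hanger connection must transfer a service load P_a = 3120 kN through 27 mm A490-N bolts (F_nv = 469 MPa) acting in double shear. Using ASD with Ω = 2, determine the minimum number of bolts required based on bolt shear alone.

A_b = π·27²/4 = 572.6 mm².
Per-bolt allowable strength R_n/Ω = 469 × 572.6 × 2 / 1000 / 2 = 268.5 kN.
n ≥ 3120 / 268.5 = 11.62 → use 12 bolts.

12 bolts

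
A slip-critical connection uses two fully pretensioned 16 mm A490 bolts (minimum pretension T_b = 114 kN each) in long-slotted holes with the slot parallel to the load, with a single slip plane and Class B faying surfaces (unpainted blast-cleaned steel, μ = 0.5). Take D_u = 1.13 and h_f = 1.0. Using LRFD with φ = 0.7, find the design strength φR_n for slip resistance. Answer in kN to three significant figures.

90.2 kN

R_n = μ · D_u · h_f · T_b · n_s · n_b = 0.5 × 1.13 × 1.0 × 114 × 1 × 2 = 128.8 kN.
Design strength φR_n = 0.7 × 128.8 = 90.2 kN.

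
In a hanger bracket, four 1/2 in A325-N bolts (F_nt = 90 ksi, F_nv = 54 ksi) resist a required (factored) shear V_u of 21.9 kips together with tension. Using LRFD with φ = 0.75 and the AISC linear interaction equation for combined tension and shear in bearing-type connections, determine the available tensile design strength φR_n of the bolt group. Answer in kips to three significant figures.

32.4 kips

A_b = π·0.5²/4 = 0.1963 in²; f_rv = 21.9 / (4 × 0.1963) = 27.88 ksi.
F'_nt = 1.3 F_nt − (F_nt / φF_nv) f_rv = 1.3·90 − (90/(0.75·54))·27.88 = 55.04 ksi, capped at F_nt → F'_nt = 55.04 ksi.
R_n = F'_nt · A_b · n = 55.04 × 0.1963 × 4 = 43.22 kips.
Design strength φR_n = 0.75 × 43.22 = 32.4 kips.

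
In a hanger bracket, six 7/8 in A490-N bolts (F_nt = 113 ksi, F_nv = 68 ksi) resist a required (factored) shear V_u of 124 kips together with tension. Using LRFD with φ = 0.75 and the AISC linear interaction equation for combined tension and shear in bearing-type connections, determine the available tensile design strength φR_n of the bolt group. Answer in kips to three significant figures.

A_b = π·0.875²/4 = 0.6013 in²; f_rv = 124 / (6 × 0.6013) = 34.37 ksi.
F'_nt = 1.3 F_nt − (F_nt / φF_nv) f_rv = 1.3·113 − (113/(0.75·68))·34.37 = 70.75 ksi, capped at F_nt → F'_nt = 70.75 ksi.
R_n = F'_nt · A_b · n = 70.75 × 0.6013 × 6 = 255.3 kips.
Design strength φR_n = 0.75 × 255.3 = 191 kips.

191 kips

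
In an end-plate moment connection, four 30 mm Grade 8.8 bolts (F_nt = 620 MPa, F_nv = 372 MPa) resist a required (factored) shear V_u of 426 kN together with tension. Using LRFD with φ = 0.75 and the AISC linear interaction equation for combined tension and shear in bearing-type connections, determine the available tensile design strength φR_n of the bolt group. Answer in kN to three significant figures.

A_b = π·30²/4 = 706.9 mm²; f_rv = 426 × 1000 / (4 × 706.9) = 150.7 MPa.
F'_nt = 1.3 F_nt − (F_nt / φF_nv) f_rv = 1.3·620 − (620/(0.75·372))·150.7 = 471.2 MPa, capped at F_nt → F'_nt = 471.2 MPa.
R_n = F'_nt · A_b · n = 471.2 × 706.9 × 4 / 1000 = 1332 kN.
Design strength φR_n = 0.75 × 1332 = 999 kN.

999 kN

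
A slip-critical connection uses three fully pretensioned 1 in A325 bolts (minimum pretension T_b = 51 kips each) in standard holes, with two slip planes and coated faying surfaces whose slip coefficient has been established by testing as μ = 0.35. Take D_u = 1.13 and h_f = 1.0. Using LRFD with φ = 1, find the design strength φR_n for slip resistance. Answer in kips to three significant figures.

121 kips

R_n = μ · D_u · h_f · T_b · n_s · n_b = 0.35 × 1.13 × 1.0 × 51 × 2 × 3 = 121 kips.
Design strength φR_n = 1 × 121 = 121 kips.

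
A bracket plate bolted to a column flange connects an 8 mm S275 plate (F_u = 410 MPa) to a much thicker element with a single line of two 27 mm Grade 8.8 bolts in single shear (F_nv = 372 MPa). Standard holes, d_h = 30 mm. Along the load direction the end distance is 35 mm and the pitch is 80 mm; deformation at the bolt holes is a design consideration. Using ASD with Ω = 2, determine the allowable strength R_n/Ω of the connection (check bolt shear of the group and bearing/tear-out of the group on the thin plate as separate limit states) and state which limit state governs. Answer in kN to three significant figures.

Bolt shear: A_b = π·27²/4 = 572.6 mm²; R_n = 372 × 572.6 × 2 × 1 / 1000 = 426 kN → 426 / 2 = 213 kN.
Bearing (1.2 l_c t F_u ≤ 2.4 d t F_u): upper limit = 2.4·27·8·410 / 1000 = 212.5 kN.
  Edge l_c = 35 − 30/2 = 20 → r_n = 78.72 kN; interior l_c = 80 − 30 = 50 → r_n = 196.8 kN.
  R_n,bearing = 1·78.72 + 1·196.8 = 275.5 kN → 275.5 / 2 = 138 kN.
Bearing governs: 138 kN.

138 kN (bearing governs)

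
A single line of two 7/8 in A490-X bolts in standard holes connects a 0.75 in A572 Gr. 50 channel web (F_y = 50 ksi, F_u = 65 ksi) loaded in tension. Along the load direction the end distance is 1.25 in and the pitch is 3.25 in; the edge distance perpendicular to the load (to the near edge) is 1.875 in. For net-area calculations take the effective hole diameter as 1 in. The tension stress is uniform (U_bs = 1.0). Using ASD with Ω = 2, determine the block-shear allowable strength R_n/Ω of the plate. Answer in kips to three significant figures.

77.4 kips

Shear plane L_v = 1.25 + 1·3.25 = 4.5 in; A_gv = 4.5 × 0.75 = 3.375 in².
A_nv = (4.5 − 1.5·1) × 0.75 = 2.25 in².
A_nt = (1.875 − 0.5·1) × 0.75 = 1.031 in².
0.6 F_u A_nv = 87.75 kips; 0.6 F_y A_gv = 101.2 kips → shear rupture governs the shear term.
R_n = 87.75 + 1.0 × 65 × 1.031 = 154.8 kips.
Allowable strength R_n/Ω = 154.8 / 2 = 77.4 kips.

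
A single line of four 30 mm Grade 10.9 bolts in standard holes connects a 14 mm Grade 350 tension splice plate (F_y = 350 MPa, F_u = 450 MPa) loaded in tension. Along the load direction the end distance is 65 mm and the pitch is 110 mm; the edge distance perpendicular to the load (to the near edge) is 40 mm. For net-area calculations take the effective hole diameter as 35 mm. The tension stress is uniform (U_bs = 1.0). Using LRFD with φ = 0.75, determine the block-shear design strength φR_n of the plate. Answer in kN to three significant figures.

Shear plane L_v = 65 + 3·110 = 395 mm; A_gv = 395 × 14 = 5530 mm².
A_nv = (395 − 3.5·35) × 14 = 3815 mm².
A_nt = (40 − 0.5·35) × 14 = 315 mm².
0.6 F_u A_nv = 1030 kN; 0.6 F_y A_gv = 1161 kN → shear rupture governs the shear term.
R_n = 1030 + 1.0 × 450 × 315 / 1000 = 1172 kN.
Design strength φR_n = 0.75 × 1172 = 879 kN.

879 kN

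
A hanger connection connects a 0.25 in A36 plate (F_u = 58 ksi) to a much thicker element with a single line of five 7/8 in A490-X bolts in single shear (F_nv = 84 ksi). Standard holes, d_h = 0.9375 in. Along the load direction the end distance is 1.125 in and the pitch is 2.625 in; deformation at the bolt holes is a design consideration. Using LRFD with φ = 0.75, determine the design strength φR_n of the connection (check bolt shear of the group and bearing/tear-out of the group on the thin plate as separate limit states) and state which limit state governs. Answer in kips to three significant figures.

96.7 kips (bearing governs)

Bolt shear: A_b = π·0.875²/4 = 0.6013 in²; R_n = 84 × 0.6013 × 5 × 1 = 252.6 kips → 0.75 × 252.6 = 189 kips.
Bearing (1.2 l_c t F_u ≤ 2.4 d t F_u): upper limit = 2.4·0.875·0.25·58 = 30.45 kips.
  Edge l_c = 1.125 − 0.9375/2 = 0.6562 → r_n = 11.42 kips; interior l_c = 2.625 − 0.9375 = 1.688 → r_n = 29.36 kips.
  R_n,bearing = 1·11.42 + 4·29.36 = 128.9 kips → 0.75 × 128.9 = 96.7 kips.
Bearing governs: 96.7 kips.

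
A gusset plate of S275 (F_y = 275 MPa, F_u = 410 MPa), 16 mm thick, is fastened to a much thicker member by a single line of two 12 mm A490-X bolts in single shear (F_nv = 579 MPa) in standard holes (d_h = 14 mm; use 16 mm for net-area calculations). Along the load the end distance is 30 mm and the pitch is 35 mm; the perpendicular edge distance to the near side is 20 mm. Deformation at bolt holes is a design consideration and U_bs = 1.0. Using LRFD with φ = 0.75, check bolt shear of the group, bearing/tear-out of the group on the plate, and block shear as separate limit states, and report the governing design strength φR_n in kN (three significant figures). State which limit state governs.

98.2 kN (bolt shear governs)

Bolt shear: A_b = π·12²/4 = 113.1 mm²; R_n = 579 × 113.1 × 2 × 1 / 1000 = 131 kN → 0.75 × 131 = 98.2 kN.
Bearing: edge l_c = 23, r_n = 181.1 kN; interior l_c = 21, r_n = 165.3 kN; R_n = 181.1 + 1·165.3 = 346.4 kN → 260 kN.
Block shear: A_gv = 1040, A_nv = 656, A_nt = 192 mm²; R_n = min(0.6F_uA_nv, 0.6F_yA_gv) + U_bs·F_u·A_nt = 240.1 kN → 180 kN.
Bolt shear governs: 98.2 kN.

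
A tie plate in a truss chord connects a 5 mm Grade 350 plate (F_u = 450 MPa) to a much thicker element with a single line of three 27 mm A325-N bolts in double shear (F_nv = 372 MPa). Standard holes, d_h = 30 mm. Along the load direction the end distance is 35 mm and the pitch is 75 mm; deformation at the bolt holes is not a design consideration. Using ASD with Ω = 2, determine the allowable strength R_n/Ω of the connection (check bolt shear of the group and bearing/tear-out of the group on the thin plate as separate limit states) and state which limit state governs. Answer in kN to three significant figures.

Bolt shear: A_b = π·27²/4 = 572.6 mm²; R_n = 372 × 572.6 × 3 × 2 / 1000 = 1278 kN → 1278 / 2 = 639 kN.
Bearing (1.5 l_c t F_u ≤ 3.0 d t F_u): upper limit = 3.0·27·5·450 / 1000 = 182.2 kN.
  Edge l_c = 35 − 30/2 = 20 → r_n = 67.5 kN; interior l_c = 75 − 30 = 45 → r_n = 151.9 kN.
  R_n,bearing = 1·67.5 + 2·151.9 = 371.2 kN → 371.2 / 2 = 186 kN.
Bearing governs: 186 kN.

186 kN (bearing governs)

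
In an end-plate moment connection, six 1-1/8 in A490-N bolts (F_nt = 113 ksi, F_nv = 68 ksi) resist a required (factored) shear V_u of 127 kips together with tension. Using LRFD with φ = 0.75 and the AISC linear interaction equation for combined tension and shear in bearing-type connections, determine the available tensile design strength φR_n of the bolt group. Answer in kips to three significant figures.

A_b = π·1.125²/4 = 0.994 in²; f_rv = 127 / (6 × 0.994) = 21.29 ksi.
F'_nt = 1.3 F_nt − (F_nt / φF_nv) f_rv = 1.3·113 − (113/(0.75·68))·21.29 = 99.72 ksi, capped at F_nt → F'_nt = 99.72 ksi.
R_n = F'_nt · A_b · n = 99.72 × 0.994 × 6 = 594.7 kips.
Design strength φR_n = 0.75 × 594.7 = 446 kips.

446 kips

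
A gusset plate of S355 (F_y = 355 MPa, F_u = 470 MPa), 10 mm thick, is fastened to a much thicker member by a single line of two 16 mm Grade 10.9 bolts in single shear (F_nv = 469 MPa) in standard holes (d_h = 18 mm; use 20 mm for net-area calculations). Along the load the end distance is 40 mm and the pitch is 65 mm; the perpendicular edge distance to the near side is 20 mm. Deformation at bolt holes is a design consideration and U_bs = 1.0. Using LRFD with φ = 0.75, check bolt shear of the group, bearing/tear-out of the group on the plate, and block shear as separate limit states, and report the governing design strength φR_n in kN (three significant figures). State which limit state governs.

Bolt shear: A_b = π·16²/4 = 201.1 mm²; R_n = 469 × 201.1 × 2 × 1 / 1000 = 188.6 kN → 0.75 × 188.6 = 141 kN.
Bearing: edge l_c = 31, r_n = 174.8 kN; interior l_c = 47, r_n = 180.5 kN; R_n = 174.8 + 1·180.5 = 355.3 kN → 266 kN.
Block shear: A_gv = 1050, A_nv = 750, A_nt = 100 mm²; R_n = min(0.6F_uA_nv, 0.6F_yA_gv) + U_bs·F_u·A_nt = 258.5 kN → 194 kN.
Bolt shear governs: 141 kN.

141 kN (bolt shear governs)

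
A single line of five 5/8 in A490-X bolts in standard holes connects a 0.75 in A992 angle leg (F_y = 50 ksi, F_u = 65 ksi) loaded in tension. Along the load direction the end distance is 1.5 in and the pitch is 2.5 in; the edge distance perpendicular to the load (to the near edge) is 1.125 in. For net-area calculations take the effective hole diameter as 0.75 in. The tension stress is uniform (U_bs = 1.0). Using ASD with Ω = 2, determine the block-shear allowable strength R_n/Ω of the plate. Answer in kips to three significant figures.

137 kips

Shear plane L_v = 1.5 + 4·2.5 = 11.5 in; A_gv = 11.5 × 0.75 = 8.625 in².
A_nv = (11.5 − 4.5·0.75) × 0.75 = 6.094 in².
A_nt = (1.125 − 0.5·0.75) × 0.75 = 0.5625 in².
0.6 F_u A_nv = 237.7 kips; 0.6 F_y A_gv = 258.8 kips → shear rupture governs the shear term.
R_n = 237.7 + 1.0 × 65 × 0.5625 = 274.2 kips.
Allowable strength R_n/Ω = 274.2 / 2 = 137 kips.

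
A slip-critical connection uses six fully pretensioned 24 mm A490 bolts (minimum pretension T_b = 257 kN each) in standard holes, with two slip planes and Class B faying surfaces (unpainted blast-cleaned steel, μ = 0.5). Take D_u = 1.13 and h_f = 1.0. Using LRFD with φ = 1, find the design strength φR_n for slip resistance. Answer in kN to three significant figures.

1740 kN

R_n = μ · D_u · h_f · T_b · n_s · n_b = 0.5 × 1.13 × 1.0 × 257 × 2 × 6 = 1742 kN.
Design strength φR_n = 1 × 1742 = 1740 kN.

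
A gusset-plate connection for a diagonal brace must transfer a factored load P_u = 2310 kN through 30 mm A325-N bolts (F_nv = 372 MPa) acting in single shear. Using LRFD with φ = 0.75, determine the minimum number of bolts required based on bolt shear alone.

A_b = π·30²/4 = 706.9 mm².
Per-bolt design strength φR_n = 0.75 × 372 × 706.9 × 1 / 1000 = 197.2 kN.
n ≥ 2310 / 197.2 = 11.71 → use 12 bolts.

12 bolts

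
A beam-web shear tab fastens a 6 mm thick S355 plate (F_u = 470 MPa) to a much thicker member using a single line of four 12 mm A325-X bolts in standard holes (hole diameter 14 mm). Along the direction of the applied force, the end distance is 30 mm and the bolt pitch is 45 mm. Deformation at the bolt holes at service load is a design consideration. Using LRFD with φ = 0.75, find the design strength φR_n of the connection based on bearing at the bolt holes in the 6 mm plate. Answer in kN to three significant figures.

Per bolt r_n = 1.2 l_c t F_u ≤ 2.4 d t F_u; upper limit = 2.4 × 12 × 6 × 470 / 1000 = 81.22 kN.
Edge bolt: l_c = 30 − 14/2 = 23 mm → 1.2 × 23 × 6 × 470 / 1000 = 77.83 → r_n = 77.83 kN.
Interior bolts: l_c = 45 − 14 = 31 mm → 1.2 × 31 × 6 × 470 / 1000 = 104.9 → r_n = 81.22 kN.
R_n = 1 × 77.83 + 3 × 81.22 = 321.5 kN.
Design strength φR_n = 0.75 × 321.5 = 241 kN.

241 kN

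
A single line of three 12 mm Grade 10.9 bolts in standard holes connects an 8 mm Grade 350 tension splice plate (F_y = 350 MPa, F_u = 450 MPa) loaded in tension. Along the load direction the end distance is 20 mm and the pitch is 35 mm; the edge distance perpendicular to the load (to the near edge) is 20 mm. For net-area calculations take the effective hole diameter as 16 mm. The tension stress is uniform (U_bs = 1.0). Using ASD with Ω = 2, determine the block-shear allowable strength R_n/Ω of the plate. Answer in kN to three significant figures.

Shear plane L_v = 20 + 2·35 = 90 mm; A_gv = 90 × 8 = 720 mm².
A_nv = (90 − 2.5·16) × 8 = 400 mm².
A_nt = (20 − 0.5·16) × 8 = 96 mm².
0.6 F_u A_nv = 108 kN; 0.6 F_y A_gv = 151.2 kN → shear rupture governs the shear term.
R_n = 108 + 1.0 × 450 × 96 / 1000 = 151.2 kN.
Allowable strength R_n/Ω = 151.2 / 2 = 75.6 kN.

75.6 kN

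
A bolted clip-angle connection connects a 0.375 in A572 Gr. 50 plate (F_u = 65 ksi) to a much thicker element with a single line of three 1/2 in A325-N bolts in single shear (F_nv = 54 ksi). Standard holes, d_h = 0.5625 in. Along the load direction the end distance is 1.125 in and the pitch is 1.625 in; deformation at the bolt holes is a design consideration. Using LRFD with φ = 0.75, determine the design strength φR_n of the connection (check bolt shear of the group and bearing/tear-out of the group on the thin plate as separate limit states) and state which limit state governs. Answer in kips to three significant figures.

Bolt shear: A_b = π·0.5²/4 = 0.1963 in²; R_n = 54 × 0.1963 × 3 × 1 = 31.81 kips → 0.75 × 31.81 = 23.9 kips.
Bearing (1.2 l_c t F_u ≤ 2.4 d t F_u): upper limit = 2.4·0.5·0.375·65 = 29.25 kips.
  Edge l_c = 1.125 − 0.5625/2 = 0.8438 → r_n = 24.68 kips; interior l_c = 1.625 − 0.5625 = 1.062 → r_n = 29.25 kips.
  R_n,bearing = 1·24.68 + 2·29.25 = 83.18 kips → 0.75 × 83.18 = 62.4 kips.
Bolt shear governs: 23.9 kips.

23.9 kips (bolt shear governs)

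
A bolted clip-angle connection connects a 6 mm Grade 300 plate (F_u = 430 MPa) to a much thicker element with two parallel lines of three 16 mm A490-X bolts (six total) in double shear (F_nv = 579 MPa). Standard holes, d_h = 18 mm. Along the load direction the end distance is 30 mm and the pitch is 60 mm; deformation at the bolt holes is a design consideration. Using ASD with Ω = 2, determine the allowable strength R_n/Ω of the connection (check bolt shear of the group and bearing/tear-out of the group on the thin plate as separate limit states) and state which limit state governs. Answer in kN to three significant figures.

263 kN (bearing governs)

Bolt shear: A_b = π·16²/4 = 201.1 mm²; R_n = 579 × 201.1 × 6 × 2 / 1000 = 1397 kN → 1397 / 2 = 698 kN.
Bearing (1.2 l_c t F_u ≤ 2.4 d t F_u): upper limit = 2.4·16·6·430 / 1000 = 99.07 kN.
  Edge l_c = 30 − 18/2 = 21 → r_n = 65.02 kN; interior l_c = 60 − 18 = 42 → r_n = 99.07 kN.
  R_n,bearing = 2·65.02 + 4·99.07 = 526.3 kN → 526.3 / 2 = 263 kN.
Bearing governs: 263 kN.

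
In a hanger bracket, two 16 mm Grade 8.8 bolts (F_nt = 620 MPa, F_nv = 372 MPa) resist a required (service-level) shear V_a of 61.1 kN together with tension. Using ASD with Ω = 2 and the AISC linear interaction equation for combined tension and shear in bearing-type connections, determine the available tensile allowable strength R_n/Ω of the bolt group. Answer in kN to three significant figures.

60.2 kN

A_b = π·16²/4 = 201.1 mm²; f_rv = 61.1 × 1000 / (2 × 201.1) = 151.9 MPa.
F'_nt = 1.3 F_nt − (Ω F_nt / F_nv) f_rv = 1.3·620 − (2·620/372)·151.9 = 299.5 MPa, capped at F_nt → F'_nt = 299.5 MPa.
R_n = F'_nt · A_b · n = 299.5 × 201.1 × 2 / 1000 = 120.4 kN.
Allowable strength R_n/Ω = 120.4 / 2 = 60.2 kN.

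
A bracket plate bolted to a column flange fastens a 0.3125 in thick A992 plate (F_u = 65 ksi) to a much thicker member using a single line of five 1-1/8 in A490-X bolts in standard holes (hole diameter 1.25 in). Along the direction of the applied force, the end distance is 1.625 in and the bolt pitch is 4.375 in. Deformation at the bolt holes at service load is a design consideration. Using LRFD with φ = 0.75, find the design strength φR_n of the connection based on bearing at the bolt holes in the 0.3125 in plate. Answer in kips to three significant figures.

183 kips

Per bolt r_n = 1.2 l_c t F_u ≤ 2.4 d t F_u; upper limit = 2.4 × 1.125 × 0.3125 × 65 = 54.84 kips.
Edge bolt: l_c = 1.625 − 1.25/2 = 1 in → 1.2 × 1 × 0.3125 × 65 = 24.38 → r_n = 24.38 kips.
Interior bolts: l_c = 4.375 − 1.25 = 3.125 in → 1.2 × 3.125 × 0.3125 × 65 = 76.17 → r_n = 54.84 kips.
R_n = 1 × 24.38 + 4 × 54.84 = 243.7 kips.
Design strength φR_n = 0.75 × 243.7 = 183 kips.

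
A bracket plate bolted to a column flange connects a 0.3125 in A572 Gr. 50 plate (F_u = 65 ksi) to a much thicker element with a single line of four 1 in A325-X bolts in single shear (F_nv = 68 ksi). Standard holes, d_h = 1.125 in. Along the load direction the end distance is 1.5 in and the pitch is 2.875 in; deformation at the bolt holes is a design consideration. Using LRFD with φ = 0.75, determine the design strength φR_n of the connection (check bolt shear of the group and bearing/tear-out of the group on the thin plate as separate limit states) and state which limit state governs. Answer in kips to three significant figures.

113 kips (bearing governs)

Bolt shear: A_b = π·1²/4 = 0.7854 in²; R_n = 68 × 0.7854 × 4 × 1 = 213.6 kips → 0.75 × 213.6 = 160 kips.
Bearing (1.2 l_c t F_u ≤ 2.4 d t F_u): upper limit = 2.4·1·0.3125·65 = 48.75 kips.
  Edge l_c = 1.5 − 1.125/2 = 0.9375 → r_n = 22.85 kips; interior l_c = 2.875 − 1.125 = 1.75 → r_n = 42.66 kips.
  R_n,bearing = 1·22.85 + 3·42.66 = 150.8 kips → 0.75 × 150.8 = 113 kips.
Bearing governs: 113 kips.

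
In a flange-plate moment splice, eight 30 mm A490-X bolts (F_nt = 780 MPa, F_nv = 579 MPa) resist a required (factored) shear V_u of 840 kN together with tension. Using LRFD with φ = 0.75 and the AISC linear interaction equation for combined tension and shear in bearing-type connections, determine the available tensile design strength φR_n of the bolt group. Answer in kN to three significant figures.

3170 kN

A_b = π·30²/4 = 706.9 mm²; f_rv = 840 × 1000 / (8 × 706.9) = 148.5 MPa.
F'_nt = 1.3 F_nt − (F_nt / φF_nv) f_rv = 1.3·780 − (780/(0.75·579))·148.5 = 747.2 MPa, capped at F_nt → F'_nt = 747.2 MPa.
R_n = F'_nt · A_b · n = 747.2 × 706.9 × 8 / 1000 = 4225 kN.
Design strength φR_n = 0.75 × 4225 = 3170 kN.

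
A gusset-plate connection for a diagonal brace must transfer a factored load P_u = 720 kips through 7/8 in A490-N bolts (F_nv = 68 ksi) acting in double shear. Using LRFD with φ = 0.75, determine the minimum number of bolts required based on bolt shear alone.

A_b = π·0.875²/4 = 0.6013 in².
Per-bolt design strength φR_n = 0.75 × 68 × 0.6013 × 2 = 61.33 kips.
n ≥ 720 / 61.33 = 11.74 → use 12 bolts.

12 bolts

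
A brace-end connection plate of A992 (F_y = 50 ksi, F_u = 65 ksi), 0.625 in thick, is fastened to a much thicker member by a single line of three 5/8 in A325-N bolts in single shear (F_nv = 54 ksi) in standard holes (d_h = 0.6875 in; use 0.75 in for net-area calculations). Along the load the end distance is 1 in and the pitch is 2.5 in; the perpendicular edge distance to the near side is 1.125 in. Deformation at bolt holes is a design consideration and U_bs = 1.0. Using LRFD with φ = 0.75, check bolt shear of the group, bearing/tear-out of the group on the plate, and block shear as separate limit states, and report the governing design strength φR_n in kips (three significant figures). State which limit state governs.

37.3 kips (bolt shear governs)

Bolt shear: A_b = π·0.625²/4 = 0.3068 in²; R_n = 54 × 0.3068 × 3 × 1 = 49.7 kips → 0.75 × 49.7 = 37.3 kips.
Bearing: edge l_c = 0.6562, r_n = 31.99 kips; interior l_c = 1.812, r_n = 60.94 kips; R_n = 31.99 + 2·60.94 = 153.9 kips → 115 kips.
Block shear: A_gv = 3.75, A_nv = 2.578, A_nt = 0.4688 in²; R_n = min(0.6F_uA_nv, 0.6F_yA_gv) + U_bs·F_u·A_nt = 131 kips → 98.3 kips.
Bolt shear governs: 37.3 kips.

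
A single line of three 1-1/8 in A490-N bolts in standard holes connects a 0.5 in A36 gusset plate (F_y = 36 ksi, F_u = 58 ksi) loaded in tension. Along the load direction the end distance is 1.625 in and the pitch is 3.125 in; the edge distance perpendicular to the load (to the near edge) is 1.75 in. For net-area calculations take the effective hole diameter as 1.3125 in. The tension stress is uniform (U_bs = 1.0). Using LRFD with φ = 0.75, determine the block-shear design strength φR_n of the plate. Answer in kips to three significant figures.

Shear plane L_v = 1.625 + 2·3.125 = 7.875 in; A_gv = 7.875 × 0.5 = 3.938 in².
A_nv = (7.875 − 2.5·1.3125) × 0.5 = 2.297 in².
A_nt = (1.75 − 0.5·1.3125) × 0.5 = 0.5469 in².
0.6 F_u A_nv = 79.93 kips; 0.6 F_y A_gv = 85.05 kips → shear rupture governs the shear term.
R_n = 79.93 + 1.0 × 58 × 0.5469 = 111.6 kips.
Design strength φR_n = 0.75 × 111.6 = 83.7 kips.

83.7 kips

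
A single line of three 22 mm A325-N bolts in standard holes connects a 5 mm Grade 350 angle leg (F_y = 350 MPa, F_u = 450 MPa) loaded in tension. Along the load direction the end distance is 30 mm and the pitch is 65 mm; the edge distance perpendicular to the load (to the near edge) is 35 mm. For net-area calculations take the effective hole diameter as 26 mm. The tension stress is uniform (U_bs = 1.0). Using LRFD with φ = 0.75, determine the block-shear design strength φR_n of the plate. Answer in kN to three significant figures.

Shear plane L_v = 30 + 2·65 = 160 mm; A_gv = 160 × 5 = 800 mm².
A_nv = (160 − 2.5·26) × 5 = 475 mm².
A_nt = (35 − 0.5·26) × 5 = 110 mm².
0.6 F_u A_nv = 128.2 kN; 0.6 F_y A_gv = 168 kN → shear rupture governs the shear term.
R_n = 128.2 + 1.0 × 450 × 110 / 1000 = 177.8 kN.
Design strength φR_n = 0.75 × 177.8 = 133 kN.

133 kN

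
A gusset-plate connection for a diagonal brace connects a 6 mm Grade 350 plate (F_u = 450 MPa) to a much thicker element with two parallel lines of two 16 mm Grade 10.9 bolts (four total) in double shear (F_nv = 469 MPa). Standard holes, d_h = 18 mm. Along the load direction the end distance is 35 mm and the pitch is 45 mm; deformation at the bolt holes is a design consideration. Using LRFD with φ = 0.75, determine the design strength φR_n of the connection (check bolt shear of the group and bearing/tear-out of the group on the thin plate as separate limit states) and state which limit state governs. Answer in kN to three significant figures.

Bolt shear: A_b = π·16²/4 = 201.1 mm²; R_n = 469 × 201.1 × 4 × 2 / 1000 = 754.4 kN → 0.75 × 754.4 = 566 kN.
Bearing (1.2 l_c t F_u ≤ 2.4 d t F_u): upper limit = 2.4·16·6·450 / 1000 = 103.7 kN.
  Edge l_c = 35 − 18/2 = 26 → r_n = 84.24 kN; interior l_c = 45 − 18 = 27 → r_n = 87.48 kN.
  R_n,bearing = 2·84.24 + 2·87.48 = 343.4 kN → 0.75 × 343.4 = 258 kN.
Bearing governs: 258 kN.

258 kN (bearing governs)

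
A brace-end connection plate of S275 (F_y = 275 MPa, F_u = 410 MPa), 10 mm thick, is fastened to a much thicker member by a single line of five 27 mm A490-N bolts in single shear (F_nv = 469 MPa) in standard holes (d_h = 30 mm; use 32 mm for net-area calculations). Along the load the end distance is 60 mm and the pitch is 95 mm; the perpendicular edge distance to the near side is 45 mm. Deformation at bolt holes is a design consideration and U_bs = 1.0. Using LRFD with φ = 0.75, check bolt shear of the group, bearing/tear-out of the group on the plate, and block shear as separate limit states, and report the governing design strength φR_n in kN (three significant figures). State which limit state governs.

Bolt shear: A_b = π·27²/4 = 572.6 mm²; R_n = 469 × 572.6 × 5 × 1 / 1000 = 1343 kN → 0.75 × 1343 = 1010 kN.
Bearing: edge l_c = 45, r_n = 221.4 kN; interior l_c = 65, r_n = 265.7 kN; R_n = 221.4 + 4·265.7 = 1284 kN → 963 kN.
Block shear: A_gv = 4400, A_nv = 2960, A_nt = 290 mm²; R_n = min(0.6F_uA_nv, 0.6F_yA_gv) + U_bs·F_u·A_nt = 844.9 kN → 634 kN.
Block shear governs: 634 kN.

634 kN (block shear governs)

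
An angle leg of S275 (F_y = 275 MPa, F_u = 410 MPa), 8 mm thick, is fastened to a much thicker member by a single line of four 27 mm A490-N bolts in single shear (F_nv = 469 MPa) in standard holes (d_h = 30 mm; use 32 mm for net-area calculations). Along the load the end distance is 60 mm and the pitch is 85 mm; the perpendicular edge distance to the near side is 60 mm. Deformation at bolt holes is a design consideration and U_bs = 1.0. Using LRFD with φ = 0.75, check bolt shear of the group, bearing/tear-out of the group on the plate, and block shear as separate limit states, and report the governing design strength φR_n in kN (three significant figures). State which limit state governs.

408 kN (block shear governs)

Bolt shear: A_b = π·27²/4 = 572.6 mm²; R_n = 469 × 572.6 × 4 × 1 / 1000 = 1074 kN → 0.75 × 1074 = 806 kN.
Bearing: edge l_c = 45, r_n = 177.1 kN; interior l_c = 55, r_n = 212.5 kN; R_n = 177.1 + 3·212.5 = 814.8 kN → 611 kN.
Block shear: A_gv = 2520, A_nv = 1624, A_nt = 352 mm²; R_n = min(0.6F_uA_nv, 0.6F_yA_gv) + U_bs·F_u·A_nt = 543.8 kN → 408 kN.
Block shear governs: 408 kN.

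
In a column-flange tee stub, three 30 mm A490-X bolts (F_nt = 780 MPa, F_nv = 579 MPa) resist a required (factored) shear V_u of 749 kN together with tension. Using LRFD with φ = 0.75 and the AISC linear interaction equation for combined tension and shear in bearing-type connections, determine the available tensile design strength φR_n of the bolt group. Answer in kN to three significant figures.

A_b = π·30²/4 = 706.9 mm²; f_rv = 749 × 1000 / (3 × 706.9) = 353.2 MPa.
F'_nt = 1.3 F_nt − (F_nt / φF_nv) f_rv = 1.3·780 − (780/(0.75·579))·353.2 = 379.6 MPa, capped at F_nt → F'_nt = 379.6 MPa.
R_n = F'_nt · A_b · n = 379.6 × 706.9 × 3 / 1000 = 804.9 kN.
Design strength φR_n = 0.75 × 804.9 = 604 kN.

604 kN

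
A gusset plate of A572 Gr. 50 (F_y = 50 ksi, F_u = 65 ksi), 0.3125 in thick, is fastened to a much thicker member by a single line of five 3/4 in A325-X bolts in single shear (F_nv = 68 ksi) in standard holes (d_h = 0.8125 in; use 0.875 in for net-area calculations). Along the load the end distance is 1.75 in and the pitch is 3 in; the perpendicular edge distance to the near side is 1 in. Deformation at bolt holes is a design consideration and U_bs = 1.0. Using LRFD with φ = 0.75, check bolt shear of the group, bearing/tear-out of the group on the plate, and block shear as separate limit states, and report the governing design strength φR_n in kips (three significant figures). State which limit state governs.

Bolt shear: A_b = π·0.75²/4 = 0.4418 in²; R_n = 68 × 0.4418 × 5 × 1 = 150.2 kips → 0.75 × 150.2 = 113 kips.
Bearing: edge l_c = 1.344, r_n = 32.75 kips; interior l_c = 2.188, r_n = 36.56 kips; R_n = 32.75 + 4·36.56 = 179 kips → 134 kips.
Block shear: A_gv = 4.297, A_nv = 3.066, A_nt = 0.1758 in²; R_n = min(0.6F_uA_nv, 0.6F_yA_gv) + U_bs·F_u·A_nt = 131 kips → 98.3 kips.
Block shear governs: 98.3 kips.

98.3 kips (block shear governs)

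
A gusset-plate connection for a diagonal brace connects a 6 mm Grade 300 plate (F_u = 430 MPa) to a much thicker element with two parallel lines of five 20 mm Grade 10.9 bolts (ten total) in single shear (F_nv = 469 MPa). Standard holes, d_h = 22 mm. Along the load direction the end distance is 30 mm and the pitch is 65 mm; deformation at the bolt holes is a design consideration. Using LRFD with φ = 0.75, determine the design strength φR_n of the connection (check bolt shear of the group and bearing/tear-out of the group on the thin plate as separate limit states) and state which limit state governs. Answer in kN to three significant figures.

831 kN (bearing governs)

Bolt shear: A_b = π·20²/4 = 314.2 mm²; R_n = 469 × 314.2 × 10 × 1 / 1000 = 1473 kN → 0.75 × 1473 = 1110 kN.
Bearing (1.2 l_c t F_u ≤ 2.4 d t F_u): upper limit = 2.4·20·6·430 / 1000 = 123.8 kN.
  Edge l_c = 30 − 22/2 = 19 → r_n = 58.82 kN; interior l_c = 65 − 22 = 43 → r_n = 123.8 kN.
  R_n,bearing = 2·58.82 + 8·123.8 = 1108 kN → 0.75 × 1108 = 831 kN.
Bearing governs: 831 kN.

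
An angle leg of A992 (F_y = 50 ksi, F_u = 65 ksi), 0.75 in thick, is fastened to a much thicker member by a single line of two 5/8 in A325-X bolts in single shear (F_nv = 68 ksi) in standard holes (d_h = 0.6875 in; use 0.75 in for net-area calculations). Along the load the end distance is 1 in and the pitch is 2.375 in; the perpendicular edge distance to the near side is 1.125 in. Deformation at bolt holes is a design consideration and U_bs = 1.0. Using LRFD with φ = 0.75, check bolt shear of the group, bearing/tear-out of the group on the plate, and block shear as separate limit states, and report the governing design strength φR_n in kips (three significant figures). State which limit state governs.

31.3 kips (bolt shear governs)

Bolt shear: A_b = π·0.625²/4 = 0.3068 in²; R_n = 68 × 0.3068 × 2 × 1 = 41.72 kips → 0.75 × 41.72 = 31.3 kips.
Bearing: edge l_c = 0.6562, r_n = 38.39 kips; interior l_c = 1.688, r_n = 73.12 kips; R_n = 38.39 + 1·73.12 = 111.5 kips → 83.6 kips.
Block shear: A_gv = 2.531, A_nv = 1.688, A_nt = 0.5625 in²; R_n = min(0.6F_uA_nv, 0.6F_yA_gv) + U_bs·F_u·A_nt = 102.4 kips → 76.8 kips.
Bolt shear governs: 31.3 kips.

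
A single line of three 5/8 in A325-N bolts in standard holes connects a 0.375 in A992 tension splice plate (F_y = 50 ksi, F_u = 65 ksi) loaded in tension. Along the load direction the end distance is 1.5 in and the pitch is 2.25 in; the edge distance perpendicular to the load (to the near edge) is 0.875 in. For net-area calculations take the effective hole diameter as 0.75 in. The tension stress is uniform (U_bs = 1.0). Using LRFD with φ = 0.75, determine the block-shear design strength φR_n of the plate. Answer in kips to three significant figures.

54.4 kips

Shear plane L_v = 1.5 + 2·2.25 = 6 in; A_gv = 6 × 0.375 = 2.25 in².
A_nv = (6 − 2.5·0.75) × 0.375 = 1.547 in².
A_nt = (0.875 − 0.5·0.75) × 0.375 = 0.1875 in².
0.6 F_u A_nv = 60.33 kips; 0.6 F_y A_gv = 67.5 kips → shear rupture governs the shear term.
R_n = 60.33 + 1.0 × 65 × 0.1875 = 72.52 kips.
Design strength φR_n = 0.75 × 72.52 = 54.4 kips.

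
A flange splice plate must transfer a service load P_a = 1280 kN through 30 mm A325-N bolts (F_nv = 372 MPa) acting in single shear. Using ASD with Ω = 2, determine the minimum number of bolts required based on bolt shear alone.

10 bolts

A_b = π·30²/4 = 706.9 mm².
Per-bolt allowable strength R_n/Ω = 372 × 706.9 × 1 / 1000 / 2 = 131.5 kN.
n ≥ 1280 / 131.5 = 9.736 → use 10 bolts.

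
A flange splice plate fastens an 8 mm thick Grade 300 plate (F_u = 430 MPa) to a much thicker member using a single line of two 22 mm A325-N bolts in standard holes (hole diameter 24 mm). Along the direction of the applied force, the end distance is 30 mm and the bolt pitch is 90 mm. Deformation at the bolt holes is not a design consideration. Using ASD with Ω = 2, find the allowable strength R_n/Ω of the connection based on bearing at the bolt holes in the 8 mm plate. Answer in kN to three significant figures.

Per bolt r_n = 1.5 l_c t F_u ≤ 3.0 d t F_u; upper limit = 3.0 × 22 × 8 × 430 / 1000 = 227 kN.
Edge bolt: l_c = 30 − 24/2 = 18 mm → 1.5 × 18 × 8 × 430 / 1000 = 92.88 → r_n = 92.88 kN.
Interior bolts: l_c = 90 − 24 = 66 mm → 1.5 × 66 × 8 × 430 / 1000 = 340.6 → r_n = 227 kN.
R_n = 1 × 92.88 + 1 × 227 = 319.9 kN.
Allowable strength R_n/Ω = 319.9 / 2 = 160 kN.

160 kN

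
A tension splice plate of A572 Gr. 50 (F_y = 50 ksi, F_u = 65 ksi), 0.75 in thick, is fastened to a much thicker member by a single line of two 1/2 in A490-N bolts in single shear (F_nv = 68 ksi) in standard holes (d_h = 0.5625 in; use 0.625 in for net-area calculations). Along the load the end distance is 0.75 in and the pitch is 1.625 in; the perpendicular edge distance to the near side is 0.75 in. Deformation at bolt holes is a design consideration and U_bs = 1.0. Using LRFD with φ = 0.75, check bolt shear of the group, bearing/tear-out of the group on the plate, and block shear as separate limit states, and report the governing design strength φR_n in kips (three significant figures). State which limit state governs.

20 kips (bolt shear governs)

Bolt shear: A_b = π·0.5²/4 = 0.1963 in²; R_n = 68 × 0.1963 × 2 × 1 = 26.7 kips → 0.75 × 26.7 = 20 kips.
Bearing: edge l_c = 0.4688, r_n = 27.42 kips; interior l_c = 1.062, r_n = 58.5 kips; R_n = 27.42 + 1·58.5 = 85.92 kips → 64.4 kips.
Block shear: A_gv = 1.781, A_nv = 1.078, A_nt = 0.3281 in²; R_n = min(0.6F_uA_nv, 0.6F_yA_gv) + U_bs·F_u·A_nt = 63.38 kips → 47.5 kips.
Bolt shear governs: 20 kips.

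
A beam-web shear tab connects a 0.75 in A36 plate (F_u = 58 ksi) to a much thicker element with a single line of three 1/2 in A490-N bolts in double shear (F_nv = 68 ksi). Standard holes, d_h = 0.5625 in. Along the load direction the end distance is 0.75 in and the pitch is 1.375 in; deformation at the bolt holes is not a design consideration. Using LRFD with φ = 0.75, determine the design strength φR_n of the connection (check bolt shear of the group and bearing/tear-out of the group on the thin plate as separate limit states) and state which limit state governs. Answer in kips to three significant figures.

60.1 kips (bolt shear governs)

Bolt shear: A_b = π·0.5²/4 = 0.1963 in²; R_n = 68 × 0.1963 × 3 × 2 = 80.11 kips → 0.75 × 80.11 = 60.1 kips.
Bearing (1.5 l_c t F_u ≤ 3.0 d t F_u): upper limit = 3.0·0.5·0.75·58 = 65.25 kips.
  Edge l_c = 0.75 − 0.5625/2 = 0.4688 → r_n = 30.59 kips; interior l_c = 1.375 − 0.5625 = 0.8125 → r_n = 53.02 kips.
  R_n,bearing = 1·30.59 + 2·53.02 = 136.6 kips → 0.75 × 136.6 = 102 kips.
Bolt shear governs: 60.1 kips.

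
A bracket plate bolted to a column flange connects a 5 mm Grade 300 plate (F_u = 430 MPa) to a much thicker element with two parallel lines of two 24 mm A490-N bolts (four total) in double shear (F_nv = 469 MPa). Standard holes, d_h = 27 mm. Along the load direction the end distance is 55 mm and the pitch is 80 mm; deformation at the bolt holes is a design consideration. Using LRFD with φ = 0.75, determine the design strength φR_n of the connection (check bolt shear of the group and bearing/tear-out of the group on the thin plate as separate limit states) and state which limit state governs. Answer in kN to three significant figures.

Bolt shear: A_b = π·24²/4 = 452.4 mm²; R_n = 469 × 452.4 × 4 × 2 / 1000 = 1697 kN → 0.75 × 1697 = 1270 kN.
Bearing (1.2 l_c t F_u ≤ 2.4 d t F_u): upper limit = 2.4·24·5·430 / 1000 = 123.8 kN.
  Edge l_c = 55 − 27/2 = 41.5 → r_n = 107.1 kN; interior l_c = 80 − 27 = 53 → r_n = 123.8 kN.
  R_n,bearing = 2·107.1 + 2·123.8 = 461.8 kN → 0.75 × 461.8 = 346 kN.
Bearing governs: 346 kN.

346 kN (bearing governs)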